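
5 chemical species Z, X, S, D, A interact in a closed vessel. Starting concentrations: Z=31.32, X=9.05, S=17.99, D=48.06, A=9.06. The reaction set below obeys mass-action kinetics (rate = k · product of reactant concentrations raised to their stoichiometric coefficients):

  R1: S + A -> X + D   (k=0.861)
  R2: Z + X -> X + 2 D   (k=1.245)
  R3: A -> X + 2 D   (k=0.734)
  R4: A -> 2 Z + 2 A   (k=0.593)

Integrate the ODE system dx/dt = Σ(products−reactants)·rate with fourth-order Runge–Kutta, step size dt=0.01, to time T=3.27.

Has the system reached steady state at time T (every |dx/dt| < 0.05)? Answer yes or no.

Steady state at T: yes

RK4 with dt=0.01: 327 steps to T=3.27. Trajectory (selected grid times):
t=0.00: Z=31.32 X=9.05 S=17.99 D=48.06 A=9.06
t=0.36: Z=0.04 X=18.29 S=9.31 D=122.23 A=0.27
t=0.73: Z=0.00 X=18.57 S=9.06 D=122.69 A=0.01
t=1.09: Z=0.00 X=18.58 S=9.04 D=122.71 A=0.00
t=1.45: Z=0.00 X=18.58 S=9.04 D=122.72 A=0.00
t=1.82: Z=0.00 X=18.58 S=9.04 D=122.72 A=0.00
t=2.18: Z=0.00 X=18.58 S=9.04 D=122.72 A=0.00
t=2.54: Z=0.00 X=18.58 S=9.04 D=122.72 A=0.00
t=2.91: Z=0.00 X=18.58 S=9.04 D=122.72 A=0.00
t=3.27: Z=0.00 X=18.58 S=9.04 D=122.72 A=0.00
Rates at T: R1=0.0000, R2=0.0000, R3=0.0000, R4=0.0000
dx/dt at T (Σ net stoichiometry × rate): Z=-0.0000, X=+0.0000, S=-0.0000, D=+0.0000, A=-0.0000
Largest |dx/dt| is |+0.0000| (D) < 0.05 → steady.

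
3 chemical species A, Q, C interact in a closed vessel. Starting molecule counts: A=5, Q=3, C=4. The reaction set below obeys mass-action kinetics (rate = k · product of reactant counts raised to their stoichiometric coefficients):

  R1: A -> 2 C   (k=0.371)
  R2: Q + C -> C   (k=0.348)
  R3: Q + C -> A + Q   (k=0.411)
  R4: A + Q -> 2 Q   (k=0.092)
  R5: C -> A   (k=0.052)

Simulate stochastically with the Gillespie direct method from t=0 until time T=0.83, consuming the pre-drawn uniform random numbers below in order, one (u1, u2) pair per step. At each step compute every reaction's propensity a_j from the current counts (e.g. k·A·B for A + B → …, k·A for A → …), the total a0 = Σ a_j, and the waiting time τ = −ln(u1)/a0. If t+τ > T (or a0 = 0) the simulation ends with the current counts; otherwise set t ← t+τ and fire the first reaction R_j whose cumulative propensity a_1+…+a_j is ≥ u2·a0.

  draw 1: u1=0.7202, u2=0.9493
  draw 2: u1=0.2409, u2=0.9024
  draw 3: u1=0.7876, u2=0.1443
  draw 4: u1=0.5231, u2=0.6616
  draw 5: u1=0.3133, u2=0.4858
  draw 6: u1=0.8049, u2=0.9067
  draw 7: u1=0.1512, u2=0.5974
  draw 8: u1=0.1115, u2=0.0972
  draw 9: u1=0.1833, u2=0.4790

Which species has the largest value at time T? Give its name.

Dominant species at T: Q

t=0.000: A=5 Q=3 C=4
Draw 1: a1=1.855, a2=4.176, a3=4.932, a4=1.380, a5=0.208, a0=12.551; τ=−ln(0.7202)/12.551=0.026 → t=0.026; u2·a0=0.9493·12.551=11.915; a1+…+a3=10.963 < 11.915 ≤ a1+…+a4=12.343 → R4 fires; A=4 Q=4 C=4
Draw 2: a1=1.484, a2=5.568, a3=6.576, a4=1.472, a5=0.208, a0=15.308; τ=−ln(0.2409)/15.308=0.093 → t=0.119; u2·a0=0.9024·15.308=13.814; a1+…+a3=13.628 < 13.814 ≤ a1+…+a4=15.100 → R4 fires; A=3 Q=5 C=4
Draw 3: a1=1.113, a2=6.960, a3=8.220, a4=1.380, a5=0.208, a0=17.881; τ=−ln(0.7876)/17.881=0.013 → t=0.132; u2·a0=0.1443·17.881=2.580; a1=1.113 < 2.580 ≤ a1+a2=8.073 → R2 fires; A=3 Q=4 C=4
Draw 4: a1=1.113, a2=5.568, a3=6.576, a4=1.104, a5=0.208, a0=14.569; τ=−ln(0.5231)/14.569=0.044 → t=0.177; u2·a0=0.6616·14.569=9.639; a1+a2=6.681 < 9.639 ≤ a1+…+a3=13.257 → R3 fires; A=4 Q=4 C=3
Draw 5: a1=1.484, a2=4.176, a3=4.932, a4=1.472, a5=0.156, a0=12.220; τ=−ln(0.3133)/12.220=0.095 → t=0.272; u2·a0=0.4858·12.220=5.936; a1+a2=5.660 < 5.936 ≤ a1+…+a3=10.592 → R3 fires; A=5 Q=4 C=2
Draw 6: a1=1.855, a2=2.784, a3=3.288, a4=1.840, a5=0.104, a0=9.871; τ=−ln(0.8049)/9.871=0.022 → t=0.294; u2·a0=0.9067·9.871=8.950; a1+…+a3=7.927 < 8.950 ≤ a1+…+a4=9.767 → R4 fires; A=4 Q=5 C=2
Draw 7: a1=1.484, a2=3.480, a3=4.110, a4=1.840, a5=0.104, a0=11.018; τ=−ln(0.1512)/11.018=0.171 → t=0.465; u2·a0=0.5974·11.018=6.582; a1+a2=4.964 < 6.582 ≤ a1+…+a3=9.074 → R3 fires; A=5 Q=5 C=1
Draw 8: a1=1.855, a2=1.740, a3=2.055, a4=2.300, a5=0.052, a0=8.002; τ=−ln(0.1115)/8.002=0.274 → t=0.740; u2·a0=0.0972·8.002=0.778 ≤ a1=1.855 → R1 fires; A=4 Q=5 C=3
Draw 9: a1=1.484, a2=5.220, a3=6.165, a4=1.840, a5=0.156, a0=14.865; τ=−ln(0.1833)/14.865=0.114 → t=0.854 > T=0.83: stop.
At T=0.83: A=4 Q=5 C=3; the largest is Q.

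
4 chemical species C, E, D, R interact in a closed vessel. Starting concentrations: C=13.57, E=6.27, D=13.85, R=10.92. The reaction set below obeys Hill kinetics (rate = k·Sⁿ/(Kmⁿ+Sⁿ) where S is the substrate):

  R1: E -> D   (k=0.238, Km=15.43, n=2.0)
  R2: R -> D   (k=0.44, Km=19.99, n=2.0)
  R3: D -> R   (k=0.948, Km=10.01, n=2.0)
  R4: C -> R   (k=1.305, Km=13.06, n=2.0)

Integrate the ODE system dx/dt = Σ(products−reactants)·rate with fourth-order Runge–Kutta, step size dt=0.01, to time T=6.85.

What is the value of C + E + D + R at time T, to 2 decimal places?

Value at T = 44.61

Check how each reaction changes W = C + E + D + R (weight of products minus weight of reactants):
R1: E -> D: (1·1) − (1·1) = 1 − 1 = 0
R2: R -> D: (1·1) − (1·1) = 1 − 1 = 0
R3: D -> R: (1·1) − (1·1) = 1 − 1 = 0
R4: C -> R: (1·1) − (1·1) = 1 − 1 = 0
Every reaction leaves W unchanged, so W is conserved and no simulation is needed: W(T) = W(0) = 13.57 + 6.27 + 13.85 + 10.92 = 44.61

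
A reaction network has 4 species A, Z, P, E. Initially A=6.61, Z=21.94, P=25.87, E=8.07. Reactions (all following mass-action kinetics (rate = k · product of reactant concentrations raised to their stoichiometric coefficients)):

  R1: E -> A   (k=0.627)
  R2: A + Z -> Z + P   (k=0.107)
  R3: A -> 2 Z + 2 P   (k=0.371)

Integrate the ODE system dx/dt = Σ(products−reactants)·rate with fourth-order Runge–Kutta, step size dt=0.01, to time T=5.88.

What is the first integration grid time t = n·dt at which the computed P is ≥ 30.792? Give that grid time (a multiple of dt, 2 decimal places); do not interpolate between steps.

RK4 with dt=0.01: 588 steps to T=5.88. Trajectory (selected grid times):
t=0.00: A=6.61 Z=21.94 P=25.87 E=8.07
t=0.31: A=3.73 Z=23.09 P=30.76 E=6.64
t=0.32: A=3.66 Z=23.12 P=30.87 E=6.60
t=0.65: A=2.19 Z=23.81 P=33.92 E=5.37
t=1.31: A=1.06 Z=24.56 P=37.25 E=3.55
t=1.96: A=0.64 Z=24.95 P=39.06 E=2.36
t=2.61: A=0.41 Z=25.20 P=40.20 E=1.57
t=3.27: A=0.27 Z=25.36 P=40.96 E=1.04
t=3.92: A=0.18 Z=25.47 P=41.45 E=0.69
t=4.57: A=0.12 Z=25.54 P=41.77 E=0.46
t=5.23: A=0.08 Z=25.58 P=41.99 E=0.30
t=5.88: A=0.05 Z=25.61 P=42.13 E=0.20
P(0.31)=30.755 < 30.792 but P(0.32)=30.874 ≥ 30.792, so the first grid time is t=0.32.

Threshold first reached at t = 0.32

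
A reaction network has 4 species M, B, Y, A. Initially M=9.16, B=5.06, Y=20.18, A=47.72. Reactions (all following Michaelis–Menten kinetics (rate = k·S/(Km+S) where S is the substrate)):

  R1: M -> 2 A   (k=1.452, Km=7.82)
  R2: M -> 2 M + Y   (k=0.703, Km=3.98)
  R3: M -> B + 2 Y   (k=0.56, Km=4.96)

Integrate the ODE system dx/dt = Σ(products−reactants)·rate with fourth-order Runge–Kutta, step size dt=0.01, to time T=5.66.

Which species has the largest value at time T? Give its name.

RK4 with dt=0.01: 566 steps to T=5.66. Trajectory (selected grid times):
t=0.00: M=9.16 B=5.06 Y=20.18 A=47.72
t=0.63: M=8.75 B=5.29 Y=20.94 A=48.70
t=1.26: M=8.35 B=5.51 Y=21.69 A=49.65
t=1.89: M=7.96 B=5.73 Y=22.43 A=50.59
t=2.52: M=7.59 B=5.95 Y=23.15 A=51.50
t=3.14: M=7.22 B=6.15 Y=23.85 A=52.37
t=3.77: M=6.87 B=6.36 Y=24.55 A=53.24
t=4.40: M=6.52 B=6.56 Y=25.23 A=54.08
t=5.03: M=6.18 B=6.76 Y=25.90 A=54.90
t=5.66: M=5.86 B=6.95 Y=26.55 A=55.70
At T=5.66: M=5.86 B=6.95 Y=26.55 A=55.70; the largest is A.

Dominant species at T: A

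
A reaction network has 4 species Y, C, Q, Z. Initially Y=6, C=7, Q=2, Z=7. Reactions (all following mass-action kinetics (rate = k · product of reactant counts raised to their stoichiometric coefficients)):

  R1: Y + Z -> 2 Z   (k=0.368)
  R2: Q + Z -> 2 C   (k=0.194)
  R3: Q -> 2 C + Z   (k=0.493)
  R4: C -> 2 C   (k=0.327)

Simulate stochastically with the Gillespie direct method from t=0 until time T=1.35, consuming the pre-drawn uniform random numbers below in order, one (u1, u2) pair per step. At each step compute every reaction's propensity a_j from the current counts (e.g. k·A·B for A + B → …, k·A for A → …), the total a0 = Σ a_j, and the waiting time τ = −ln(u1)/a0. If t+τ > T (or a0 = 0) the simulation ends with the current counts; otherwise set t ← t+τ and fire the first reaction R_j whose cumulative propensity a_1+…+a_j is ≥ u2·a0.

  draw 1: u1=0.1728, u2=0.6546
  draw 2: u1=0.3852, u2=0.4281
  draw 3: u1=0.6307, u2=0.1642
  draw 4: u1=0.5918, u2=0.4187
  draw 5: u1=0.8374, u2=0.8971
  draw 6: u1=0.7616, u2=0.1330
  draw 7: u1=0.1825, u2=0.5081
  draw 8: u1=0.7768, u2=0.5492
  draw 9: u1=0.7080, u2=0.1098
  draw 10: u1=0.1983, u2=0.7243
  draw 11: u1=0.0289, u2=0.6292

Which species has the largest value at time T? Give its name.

t=0.000: Y=6 C=7 Q=2 Z=7
Draw 1: a1=15.456, a2=2.716, a3=0.986, a4=2.289, a0=21.447; τ=−ln(0.1728)/21.447=0.082 → t=0.082; u2·a0=0.6546·21.447=14.039 ≤ a1=15.456 → R1 fires; Y=5 C=7 Q=2 Z=8
Draw 2: a1=14.720, a2=3.104, a3=0.986, a4=2.289, a0=21.099; τ=−ln(0.3852)/21.099=0.045 → t=0.127; u2·a0=0.4281·21.099=9.032 ≤ a1=14.720 → R1 fires; Y=4 C=7 Q=2 Z=9
Draw 3: a1=13.248, a2=3.492, a3=0.986, a4=2.289, a0=20.015; τ=−ln(0.6307)/20.015=0.023 → t=0.150; u2·a0=0.1642·20.015=3.286 ≤ a1=13.248 → R1 fires; Y=3 C=7 Q=2 Z=10
Draw 4: a1=11.040, a2=3.880, a3=0.986, a4=2.289, a0=18.195; τ=−ln(0.5918)/18.195=0.029 → t=0.179; u2·a0=0.4187·18.195=7.618 ≤ a1=11.040 → R1 fires; Y=2 C=7 Q=2 Z=11
Draw 5: a1=8.096, a2=4.268, a3=0.986, a4=2.289, a0=15.639; τ=−ln(0.8374)/15.639=0.011 → t=0.190; u2·a0=0.8971·15.639=14.030; a1+…+a3=13.350 < 14.030 ≤ a1+…+a4=15.639 → R4 fires; Y=2 C=8 Q=2 Z=11
Draw 6: a1=8.096, a2=4.268, a3=0.986, a4=2.616, a0=15.966; τ=−ln(0.7616)/15.966=0.017 → t=0.207; u2·a0=0.1330·15.966=2.123 ≤ a1=8.096 → R1 fires; Y=1 C=8 Q=2 Z=12
Draw 7: a1=4.416, a2=4.656, a3=0.986, a4=2.616, a0=12.674; τ=−ln(0.1825)/12.674=0.134 → t=0.342; u2·a0=0.5081·12.674=6.440; a1=4.416 < 6.440 ≤ a1+a2=9.072 → R2 fires; Y=1 C=10 Q=1 Z=11
Draw 8: a1=4.048, a2=2.134, a3=0.493, a4=3.270, a0=9.945; τ=−ln(0.7768)/9.945=0.025 → t=0.367; u2·a0=0.5492·9.945=5.462; a1=4.048 < 5.462 ≤ a1+a2=6.182 → R2 fires; Y=1 C=12 Q=0 Z=10
Draw 9: a1=3.680, a2=0.000, a3=0.000, a4=3.924, a0=7.604; τ=−ln(0.7080)/7.604=0.045 → t=0.412; u2·a0=0.1098·7.604=0.835 ≤ a1=3.680 → R1 fires; Y=0 C=12 Q=0 Z=11
Draw 10: a1=0.000, a2=0.000, a3=0.000, a4=3.924, a0=3.924; τ=−ln(0.1983)/3.924=0.412 → t=0.825; u2·a0=0.7243·3.924=2.842; a1+…+a3=0.000 < 2.842 ≤ a1+…+a4=3.924 → R4 fires; Y=0 C=13 Q=0 Z=11
Draw 11: a1=0.000, a2=0.000, a3=0.000, a4=4.251, a0=4.251; τ=−ln(0.0289)/4.251=0.834 → t=1.658 > T=1.35: stop.
At T=1.35: Y=0 C=13 Q=0 Z=11; the largest is C.

Dominant species at T: C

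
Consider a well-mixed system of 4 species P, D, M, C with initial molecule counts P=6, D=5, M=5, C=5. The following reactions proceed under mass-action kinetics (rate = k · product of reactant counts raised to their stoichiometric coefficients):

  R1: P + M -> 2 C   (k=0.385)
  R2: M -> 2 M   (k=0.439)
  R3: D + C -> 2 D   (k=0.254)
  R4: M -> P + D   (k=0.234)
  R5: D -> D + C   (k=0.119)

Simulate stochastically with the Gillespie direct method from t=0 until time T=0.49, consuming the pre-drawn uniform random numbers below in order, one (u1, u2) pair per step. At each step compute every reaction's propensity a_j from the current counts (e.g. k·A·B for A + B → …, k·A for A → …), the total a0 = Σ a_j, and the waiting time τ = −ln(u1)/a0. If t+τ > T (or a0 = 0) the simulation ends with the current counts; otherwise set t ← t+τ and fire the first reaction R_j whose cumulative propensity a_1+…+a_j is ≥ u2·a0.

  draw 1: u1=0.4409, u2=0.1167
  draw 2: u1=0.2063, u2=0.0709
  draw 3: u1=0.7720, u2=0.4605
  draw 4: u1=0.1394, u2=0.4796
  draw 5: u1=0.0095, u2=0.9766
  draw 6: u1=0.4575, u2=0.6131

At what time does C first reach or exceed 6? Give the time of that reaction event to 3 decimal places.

Threshold first reached at t = 0.037

t=0.000: P=6 D=5 M=5 C=5
Draw 1: a1=11.550, a2=2.195, a3=6.350, a4=1.170, a5=0.595, a0=21.860; τ=−ln(0.4409)/21.860=0.037 → t=0.037; u2·a0=0.1167·21.860=2.551 ≤ a1=11.550 → R1 fires; P=5 D=5 M=4 C=7
Draw 2: a1=7.700, a2=1.756, a3=8.890, a4=0.936, a5=0.595, a0=19.877; τ=−ln(0.2063)/19.877=0.079 → t=0.117; u2·a0=0.0709·19.877=1.409 ≤ a1=7.700 → R1 fires; P=4 D=5 M=3 C=9
Draw 3: a1=4.620, a2=1.317, a3=11.430, a4=0.702, a5=0.595, a0=18.664; τ=−ln(0.7720)/18.664=0.014 → t=0.131; u2·a0=0.4605·18.664=8.595; a1+a2=5.937 < 8.595 ≤ a1+…+a3=17.367 → R3 fires; P=4 D=6 M=3 C=8
Draw 4: a1=4.620, a2=1.317, a3=12.192, a4=0.702, a5=0.714, a0=19.545; τ=−ln(0.1394)/19.545=0.101 → t=0.232; u2·a0=0.4796·19.545=9.374; a1+a2=5.937 < 9.374 ≤ a1+…+a3=18.129 → R3 fires; P=4 D=7 M=3 C=7
Draw 5: a1=4.620, a2=1.317, a3=12.446, a4=0.702, a5=0.833, a0=19.918; τ=−ln(0.0095)/19.918=0.234 → t=0.465; u2·a0=0.9766·19.918=19.452; a1+…+a4=19.085 < 19.452 ≤ a1+…+a5=19.918 → R5 fires; P=4 D=7 M=3 C=8
Draw 6: a1=4.620, a2=1.317, a3=14.224, a4=0.702, a5=0.833, a0=21.696; τ=−ln(0.4575)/21.696=0.036 → t=0.501 > T=0.49: stop.
C first becomes ≥ 6 when it reaches 7 at the event at t=0.037.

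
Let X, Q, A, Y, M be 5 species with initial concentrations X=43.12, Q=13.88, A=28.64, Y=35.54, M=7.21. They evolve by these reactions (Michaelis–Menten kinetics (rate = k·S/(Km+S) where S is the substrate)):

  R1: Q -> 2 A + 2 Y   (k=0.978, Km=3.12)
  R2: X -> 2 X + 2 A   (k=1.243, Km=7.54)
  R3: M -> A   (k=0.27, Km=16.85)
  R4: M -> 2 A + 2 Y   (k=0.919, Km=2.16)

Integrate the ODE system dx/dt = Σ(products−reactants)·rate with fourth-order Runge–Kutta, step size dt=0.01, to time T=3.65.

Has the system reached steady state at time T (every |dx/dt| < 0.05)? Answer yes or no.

RK4 with dt=0.01: 365 steps to T=3.65. Trajectory (selected grid times):
t=0.00: X=43.12 Q=13.88 A=28.64 Y=35.54 M=7.21
t=0.41: X=43.55 Q=13.55 A=30.77 Y=36.77 M=6.89
t=0.81: X=43.98 Q=13.24 A=32.84 Y=37.96 M=6.58
t=1.22: X=44.41 Q=12.91 A=34.95 Y=39.17 M=6.27
t=1.62: X=44.84 Q=12.60 A=37.01 Y=40.34 M=5.97
t=2.03: X=45.28 Q=12.28 A=39.10 Y=41.54 M=5.66
t=2.43: X=45.70 Q=11.97 A=41.13 Y=42.69 M=5.37
t=2.84: X=46.14 Q=11.65 A=43.20 Y=43.85 M=5.08
t=3.24: X=46.57 Q=11.34 A=45.20 Y=44.98 M=4.80
t=3.65: X=47.01 Q=11.03 A=47.25 Y=46.12 M=4.52
Rates at T: R1=0.7623, R2=1.0712, R3=0.0571, R4=0.6218
dx/dt at T (Σ net stoichiometry × rate): X=+1.0712, Q=-0.7623, A=+4.9676, Y=+2.7682, M=-0.6789
Largest |dx/dt| is |+4.9676| (A) ≥ 0.05 → not steady.

Steady state at T: no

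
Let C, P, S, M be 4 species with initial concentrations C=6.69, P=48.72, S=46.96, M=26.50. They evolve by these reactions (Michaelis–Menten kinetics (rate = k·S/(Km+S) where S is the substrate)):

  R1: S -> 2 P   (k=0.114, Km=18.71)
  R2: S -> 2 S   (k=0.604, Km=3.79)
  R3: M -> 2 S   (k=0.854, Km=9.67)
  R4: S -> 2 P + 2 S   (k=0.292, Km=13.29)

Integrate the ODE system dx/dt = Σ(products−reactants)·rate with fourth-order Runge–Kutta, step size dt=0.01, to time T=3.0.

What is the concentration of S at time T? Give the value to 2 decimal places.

S at T = 52.80

RK4 with dt=0.01: 300 steps to T=3.0. Trajectory (selected grid times):
t=0.00: C=6.69 P=48.72 S=46.96 M=26.50
t=0.33: C=6.69 P=48.92 S=47.61 M=26.29
t=0.67: C=6.69 P=49.14 S=48.27 M=26.08
t=1.00: C=6.69 P=49.34 S=48.91 M=25.88
t=1.33: C=6.69 P=49.55 S=49.56 M=25.67
t=1.67: C=6.69 P=49.76 S=50.22 M=25.46
t=2.00: C=6.69 P=49.97 S=50.86 M=25.26
t=2.33: C=6.69 P=50.18 S=51.50 M=25.05
t=2.67: C=6.69 P=50.39 S=52.16 M=24.84
t=3.00: C=6.69 P=50.60 S=52.80 M=24.64
Read off S at T=3.0: 52.80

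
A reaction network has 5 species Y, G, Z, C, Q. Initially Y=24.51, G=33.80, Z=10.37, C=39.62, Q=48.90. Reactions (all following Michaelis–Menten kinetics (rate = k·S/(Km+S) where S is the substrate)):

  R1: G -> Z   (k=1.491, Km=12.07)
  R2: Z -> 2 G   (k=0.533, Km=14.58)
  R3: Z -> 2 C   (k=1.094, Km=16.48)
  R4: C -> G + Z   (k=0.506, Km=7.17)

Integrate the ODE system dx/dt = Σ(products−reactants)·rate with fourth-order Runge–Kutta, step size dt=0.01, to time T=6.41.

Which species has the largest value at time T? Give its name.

Dominant species at T: Q

RK4 with dt=0.01: 641 steps to T=6.41. Trajectory (selected grid times):
t=0.00: Y=24.51 G=33.80 Z=10.37 C=39.62 Q=48.90
t=0.71: Y=24.51 G=33.64 Z=10.99 C=39.93 Q=48.90
t=1.42: Y=24.51 G=33.50 Z=11.59 C=40.25 Q=48.90
t=2.14: Y=24.51 G=33.37 Z=12.19 C=40.60 Q=48.90
t=2.85: Y=24.51 G=33.24 Z=12.76 C=40.97 Q=48.90
t=3.56: Y=24.51 G=33.13 Z=13.32 C=41.35 Q=48.90
t=4.27: Y=24.51 G=33.03 Z=13.87 C=41.74 Q=48.90
t=4.99: Y=24.51 G=32.93 Z=14.41 C=42.16 Q=48.90
t=5.70: Y=24.51 G=32.84 Z=14.94 C=42.58 Q=48.90
t=6.41: Y=24.51 G=32.76 Z=15.45 C=43.02 Q=48.90
At T=6.41: Y=24.51 G=32.76 Z=15.45 C=43.02 Q=48.90; the largest is Q.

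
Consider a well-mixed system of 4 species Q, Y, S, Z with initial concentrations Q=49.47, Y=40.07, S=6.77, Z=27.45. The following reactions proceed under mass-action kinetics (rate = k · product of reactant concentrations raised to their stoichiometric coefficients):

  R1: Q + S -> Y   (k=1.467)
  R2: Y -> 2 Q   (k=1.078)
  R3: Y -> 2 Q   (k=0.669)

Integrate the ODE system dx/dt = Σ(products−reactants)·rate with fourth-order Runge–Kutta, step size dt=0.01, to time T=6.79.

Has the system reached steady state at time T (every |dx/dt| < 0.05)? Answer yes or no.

RK4 with dt=0.01: 679 steps to T=6.79. Trajectory (selected grid times):
t=0.00: Q=49.47 Y=40.07 S=6.77 Z=27.45
t=0.75: Q=111.02 Y=12.68 S=0.00 Z=27.45
t=1.51: Q=129.66 Y=3.36 S=0.00 Z=27.45
t=2.26: Q=134.57 Y=0.91 S=0.00 Z=27.45
t=3.02: Q=135.90 Y=0.24 S=0.00 Z=27.45
t=3.77: Q=136.25 Y=0.06 S=0.00 Z=27.45
t=4.53: Q=136.35 Y=0.02 S=0.00 Z=27.45
t=5.28: Q=136.37 Y=0.00 S=0.00 Z=27.45
t=6.04: Q=136.38 Y=0.00 S=0.00 Z=27.45
t=6.79: Q=136.38 Y=0.00 S=0.00 Z=27.45
Rates at T: R1=0.0000, R2=0.0004, R3=0.0002
dx/dt at T (Σ net stoichiometry × rate): Q=+0.0012, Y=-0.0006, S=+0.0000, Z=+0.0000
Largest |dx/dt| is |+0.0012| (Q) < 0.05 → steady.

Steady state at T: yes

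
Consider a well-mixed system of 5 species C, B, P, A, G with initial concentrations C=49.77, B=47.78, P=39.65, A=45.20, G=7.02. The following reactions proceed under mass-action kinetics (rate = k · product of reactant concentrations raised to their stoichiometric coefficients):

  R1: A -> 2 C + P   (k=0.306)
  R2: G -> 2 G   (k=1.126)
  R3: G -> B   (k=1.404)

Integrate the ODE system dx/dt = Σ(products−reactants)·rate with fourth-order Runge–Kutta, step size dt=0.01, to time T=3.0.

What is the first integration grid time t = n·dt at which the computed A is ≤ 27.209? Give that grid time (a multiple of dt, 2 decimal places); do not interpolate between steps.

Threshold first reached at t = 1.66

RK4 with dt=0.01: 300 steps to T=3.0. Trajectory (selected grid times):
t=0.00: C=49.77 B=47.78 P=39.65 A=45.20 G=7.02
t=0.33: C=58.45 B=50.89 P=43.99 A=40.86 G=6.40
t=0.67: C=66.53 B=53.81 P=48.03 A=36.82 G=5.83
t=1.00: C=73.60 B=56.38 P=51.57 A=33.28 G=5.32
t=1.33: C=79.99 B=58.74 P=54.76 A=30.09 G=4.85
t=1.65: C=85.61 B=60.82 P=57.57 A=27.28 G=4.44
t=1.66: C=85.77 B=60.89 P=57.65 A=27.20 G=4.43
t=1.67: C=85.94 B=60.95 P=57.74 A=27.11 G=4.41
t=2.00: C=91.15 B=62.90 P=60.34 A=24.51 G=4.03
t=2.33: C=95.86 B=64.68 P=62.69 A=22.16 G=3.67
t=2.67: C=100.24 B=66.36 P=64.88 A=19.97 G=3.34
t=3.00: C=104.07 B=67.84 P=66.80 A=18.05 G=3.05
A(1.65)=27.281 > 27.209 but A(1.66)=27.198 ≤ 27.209, so the first grid time is t=1.66.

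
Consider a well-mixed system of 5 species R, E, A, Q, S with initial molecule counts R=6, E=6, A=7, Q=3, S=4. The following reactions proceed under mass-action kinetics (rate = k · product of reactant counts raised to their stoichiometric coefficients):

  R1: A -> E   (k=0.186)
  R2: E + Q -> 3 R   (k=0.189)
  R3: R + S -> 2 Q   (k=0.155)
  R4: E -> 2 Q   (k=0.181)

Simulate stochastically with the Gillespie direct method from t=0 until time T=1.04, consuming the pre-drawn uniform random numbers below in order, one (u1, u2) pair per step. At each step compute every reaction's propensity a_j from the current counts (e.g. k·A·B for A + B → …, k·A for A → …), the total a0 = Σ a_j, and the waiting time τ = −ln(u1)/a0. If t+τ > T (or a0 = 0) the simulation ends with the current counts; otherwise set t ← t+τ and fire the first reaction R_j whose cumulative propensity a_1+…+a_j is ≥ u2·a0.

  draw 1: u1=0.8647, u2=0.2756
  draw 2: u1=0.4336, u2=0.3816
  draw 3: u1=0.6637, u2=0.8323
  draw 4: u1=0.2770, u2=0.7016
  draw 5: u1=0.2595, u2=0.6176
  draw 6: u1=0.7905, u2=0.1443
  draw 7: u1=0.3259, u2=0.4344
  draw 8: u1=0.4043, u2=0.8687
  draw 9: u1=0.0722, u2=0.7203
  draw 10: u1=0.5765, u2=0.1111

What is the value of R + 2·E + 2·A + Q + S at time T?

Check how each reaction changes W = R + 2·E + 2·A + Q + S (weight of products minus weight of reactants):
R1: A -> E: (2·1) − (2·1) = 2 − 2 = 0
R2: E + Q -> 3 R: (1·3) − (2·1 + 1·1) = 3 − 3 = 0
R3: R + S -> 2 Q: (1·2) − (1·1 + 1·1) = 2 − 2 = 0
R4: E -> 2 Q: (1·2) − (2·1) = 2 − 2 = 0
Every reaction leaves W unchanged, so W is conserved and no simulation is needed: W(T) = W(0) = 6 + 2·6 + 2·7 + 3 + 4 = 39

Value at T = 39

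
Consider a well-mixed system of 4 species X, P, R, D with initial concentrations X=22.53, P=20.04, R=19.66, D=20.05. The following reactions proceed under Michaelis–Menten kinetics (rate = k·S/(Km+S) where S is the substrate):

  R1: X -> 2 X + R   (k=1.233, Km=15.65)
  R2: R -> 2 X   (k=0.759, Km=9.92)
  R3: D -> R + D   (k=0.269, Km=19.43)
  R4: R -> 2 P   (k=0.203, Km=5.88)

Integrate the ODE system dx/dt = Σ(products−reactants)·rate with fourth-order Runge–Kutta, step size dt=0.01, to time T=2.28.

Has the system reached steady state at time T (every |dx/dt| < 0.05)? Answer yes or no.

Steady state at T: no

RK4 with dt=0.01: 228 steps to T=2.28. Trajectory (selected grid times):
t=0.00: X=22.53 P=20.04 R=19.66 D=20.05
t=0.25: X=22.96 P=20.12 R=19.71 D=20.05
t=0.51: X=23.42 P=20.20 R=19.77 D=20.05
t=0.76: X=23.86 P=20.28 R=19.82 D=20.05
t=1.01: X=24.30 P=20.36 R=19.88 D=20.05
t=1.27: X=24.76 P=20.44 R=19.93 D=20.05
t=1.52: X=25.20 P=20.52 R=19.99 D=20.05
t=1.77: X=25.64 P=20.59 R=20.05 D=20.05
t=2.03: X=26.11 P=20.68 R=20.11 D=20.05
t=2.28: X=26.56 P=20.75 R=20.17 D=20.05
Rates at T: R1=0.7758, R2=0.5088, R3=0.1366, R4=0.1572
dx/dt at T (Σ net stoichiometry × rate): X=+1.7934, P=+0.3144, R=+0.2464, D=+0.0000
Largest |dx/dt| is |+1.7934| (X) ≥ 0.05 → not steady.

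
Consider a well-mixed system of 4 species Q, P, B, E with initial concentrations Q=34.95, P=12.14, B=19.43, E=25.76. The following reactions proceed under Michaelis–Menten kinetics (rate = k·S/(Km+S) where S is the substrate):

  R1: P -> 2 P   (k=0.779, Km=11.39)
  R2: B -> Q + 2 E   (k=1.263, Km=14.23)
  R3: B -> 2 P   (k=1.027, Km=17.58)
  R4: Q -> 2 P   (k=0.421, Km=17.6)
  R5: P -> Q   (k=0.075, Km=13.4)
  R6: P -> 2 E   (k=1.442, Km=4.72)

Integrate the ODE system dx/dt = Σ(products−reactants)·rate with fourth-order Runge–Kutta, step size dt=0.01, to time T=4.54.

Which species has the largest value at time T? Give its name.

RK4 with dt=0.01: 454 steps to T=4.54. Trajectory (selected grid times):
t=0.00: Q=34.95 P=12.14 B=19.43 E=25.76
t=0.50: Q=35.19 P=12.62 B=18.80 E=27.53
t=1.01: Q=35.43 P=13.10 B=18.17 E=29.33
t=1.51: Q=35.66 P=13.55 B=17.56 E=31.10
t=2.02: Q=35.89 P=14.01 B=16.95 E=32.90
t=2.52: Q=36.11 P=14.45 B=16.36 E=34.66
t=3.03: Q=36.32 P=14.88 B=15.76 E=36.46
t=3.53: Q=36.53 P=15.30 B=15.19 E=38.22
t=4.04: Q=36.73 P=15.72 B=14.62 E=40.00
t=4.54: Q=36.93 P=16.11 B=14.08 E=41.75
At T=4.54: Q=36.93 P=16.11 B=14.08 E=41.75; the largest is E.

Dominant species at T: E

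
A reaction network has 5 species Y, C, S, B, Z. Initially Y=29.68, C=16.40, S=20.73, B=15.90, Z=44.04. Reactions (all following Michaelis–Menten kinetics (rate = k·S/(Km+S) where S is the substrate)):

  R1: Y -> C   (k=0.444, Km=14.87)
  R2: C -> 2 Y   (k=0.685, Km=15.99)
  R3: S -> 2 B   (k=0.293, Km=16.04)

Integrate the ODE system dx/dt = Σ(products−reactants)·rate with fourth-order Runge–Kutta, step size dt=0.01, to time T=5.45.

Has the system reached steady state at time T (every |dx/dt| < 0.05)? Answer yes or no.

Steady state at T: no

RK4 with dt=0.01: 545 steps to T=5.45. Trajectory (selected grid times):
t=0.00: Y=29.68 C=16.40 S=20.73 B=15.90 Z=44.04
t=0.61: Y=29.92 C=16.37 S=20.63 B=16.10 Z=44.04
t=1.21: Y=30.16 C=16.34 S=20.53 B=16.30 Z=44.04
t=1.82: Y=30.40 C=16.31 S=20.43 B=16.50 Z=44.04
t=2.42: Y=30.64 C=16.28 S=20.33 B=16.70 Z=44.04
t=3.03: Y=30.87 C=16.25 S=20.23 B=16.90 Z=44.04
t=3.63: Y=31.11 C=16.23 S=20.13 B=17.09 Z=44.04
t=4.24: Y=31.35 C=16.20 S=20.03 B=17.29 Z=44.04
t=4.84: Y=31.58 C=16.17 S=19.94 B=17.49 Z=44.04
t=5.45: Y=31.81 C=16.15 S=19.84 B=17.68 Z=44.04
Rates at T: R1=0.3026, R2=0.3442, R3=0.1620
dx/dt at T (Σ net stoichiometry × rate): Y=+0.3858, C=-0.0416, S=-0.1620, B=+0.3240, Z=+0.0000
Largest |dx/dt| is |+0.3858| (Y) ≥ 0.05 → not steady.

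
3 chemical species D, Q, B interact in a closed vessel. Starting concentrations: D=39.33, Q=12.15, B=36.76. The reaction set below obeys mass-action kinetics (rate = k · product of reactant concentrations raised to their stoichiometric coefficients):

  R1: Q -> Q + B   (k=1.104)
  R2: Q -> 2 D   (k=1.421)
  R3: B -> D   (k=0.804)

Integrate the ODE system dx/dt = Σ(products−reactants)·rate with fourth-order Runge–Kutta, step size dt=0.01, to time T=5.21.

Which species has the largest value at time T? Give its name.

Dominant species at T: D

RK4 with dt=0.01: 521 steps to T=5.21. Trajectory (selected grid times):
t=0.00: D=39.33 Q=12.15 B=36.76
t=0.58: D=67.87 Q=5.33 B=27.16
t=1.16: D=84.50 Q=2.34 B=18.84
t=1.74: D=94.38 Q=1.03 B=12.61
t=2.32: D=100.33 Q=0.45 B=8.25
t=2.89: D=103.90 Q=0.20 B=5.37
t=3.47: D=106.15 Q=0.09 B=3.44
t=4.05: D=107.54 Q=0.04 B=2.19
t=4.63: D=108.40 Q=0.02 B=1.38
t=5.21: D=108.94 Q=0.01 B=0.87
At T=5.21: D=108.94 Q=0.01 B=0.87; the largest is D.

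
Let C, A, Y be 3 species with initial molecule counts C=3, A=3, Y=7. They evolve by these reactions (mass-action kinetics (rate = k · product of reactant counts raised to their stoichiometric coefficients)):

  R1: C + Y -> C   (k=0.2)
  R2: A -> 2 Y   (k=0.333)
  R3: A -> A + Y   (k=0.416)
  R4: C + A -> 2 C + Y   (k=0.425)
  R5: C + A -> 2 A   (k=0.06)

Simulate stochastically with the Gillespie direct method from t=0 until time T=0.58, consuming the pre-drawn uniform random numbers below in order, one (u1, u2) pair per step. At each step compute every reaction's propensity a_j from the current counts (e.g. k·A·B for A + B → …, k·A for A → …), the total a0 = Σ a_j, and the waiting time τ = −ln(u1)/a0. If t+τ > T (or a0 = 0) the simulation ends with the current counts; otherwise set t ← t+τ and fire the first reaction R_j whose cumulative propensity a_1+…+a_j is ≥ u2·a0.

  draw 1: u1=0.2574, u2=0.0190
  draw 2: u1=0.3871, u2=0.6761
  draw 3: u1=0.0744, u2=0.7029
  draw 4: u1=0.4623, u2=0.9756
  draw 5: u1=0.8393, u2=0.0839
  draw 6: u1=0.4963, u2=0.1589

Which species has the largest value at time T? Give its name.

t=0.000: C=3 A=3 Y=7
Draw 1: a1=4.200, a2=0.999, a3=1.248, a4=3.825, a5=0.540, a0=10.812; τ=−ln(0.2574)/10.812=0.126 → t=0.126; u2·a0=0.0190·10.812=0.205 ≤ a1=4.200 → R1 fires; C=3 A=3 Y=6
Draw 2: a1=3.600, a2=0.999, a3=1.248, a4=3.825, a5=0.540, a0=10.212; τ=−ln(0.3871)/10.212=0.093 → t=0.218; u2·a0=0.6761·10.212=6.904; a1+…+a3=5.847 < 6.904 ≤ a1+…+a4=9.672 → R4 fires; C=4 A=2 Y=7
Draw 3: a1=5.600, a2=0.666, a3=0.832, a4=3.400, a5=0.480, a0=10.978; τ=−ln(0.0744)/10.978=0.237 → t=0.455; u2·a0=0.7029·10.978=7.716; a1+…+a3=7.098 < 7.716 ≤ a1+…+a4=10.498 → R4 fires; C=5 A=1 Y=8
Draw 4: a1=8.000, a2=0.333, a3=0.416, a4=2.125, a5=0.300, a0=11.174; τ=−ln(0.4623)/11.174=0.069 → t=0.524; u2·a0=0.9756·11.174=10.901; a1+…+a4=10.874 < 10.901 ≤ a1+…+a5=11.174 → R5 fires; C=4 A=2 Y=8
Draw 5: a1=6.400, a2=0.666, a3=0.832, a4=3.400, a5=0.480, a0=11.778; τ=−ln(0.8393)/11.778=0.015 → t=0.539; u2·a0=0.0839·11.778=0.988 ≤ a1=6.400 → R1 fires; C=4 A=2 Y=7
Draw 6: a1=5.600, a2=0.666, a3=0.832, a4=3.400, a5=0.480, a0=10.978; τ=−ln(0.4963)/10.978=0.064 → t=0.603 > T=0.58: stop.
At T=0.58: C=4 A=2 Y=7; the largest is Y.

Dominant species at T: Y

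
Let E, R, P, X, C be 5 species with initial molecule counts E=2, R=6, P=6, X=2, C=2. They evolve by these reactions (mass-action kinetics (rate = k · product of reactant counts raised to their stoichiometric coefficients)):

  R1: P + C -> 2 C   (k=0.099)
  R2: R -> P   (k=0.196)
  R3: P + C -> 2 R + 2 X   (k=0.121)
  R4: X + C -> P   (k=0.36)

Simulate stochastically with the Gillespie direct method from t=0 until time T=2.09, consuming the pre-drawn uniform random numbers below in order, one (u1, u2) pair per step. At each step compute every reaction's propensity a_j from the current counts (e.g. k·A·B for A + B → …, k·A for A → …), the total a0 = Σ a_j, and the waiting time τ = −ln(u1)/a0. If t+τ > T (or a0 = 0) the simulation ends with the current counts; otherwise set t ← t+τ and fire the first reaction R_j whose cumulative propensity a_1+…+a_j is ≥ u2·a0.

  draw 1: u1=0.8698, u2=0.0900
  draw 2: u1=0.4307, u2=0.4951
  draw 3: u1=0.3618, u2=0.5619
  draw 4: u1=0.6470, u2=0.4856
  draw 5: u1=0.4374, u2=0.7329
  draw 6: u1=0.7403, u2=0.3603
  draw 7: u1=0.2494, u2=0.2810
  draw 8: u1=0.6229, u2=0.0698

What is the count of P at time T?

P at T = 9

t=0.000: E=2 R=6 P=6 X=2 C=2
Draw 1: a1=1.188, a2=1.176, a3=1.452, a4=1.440, a0=5.256; τ=−ln(0.8698)/5.256=0.027 → t=0.027; u2·a0=0.0900·5.256=0.473 ≤ a1=1.188 → R1 fires; E=2 R=6 P=5 X=2 C=3
Draw 2: a1=1.485, a2=1.176, a3=1.815, a4=2.160, a0=6.636; τ=−ln(0.4307)/6.636=0.127 → t=0.153; u2·a0=0.4951·6.636=3.285; a1+a2=2.661 < 3.285 ≤ a1+…+a3=4.476 → R3 fires; E=2 R=8 P=4 X=4 C=2
Draw 3: a1=0.792, a2=1.568, a3=0.968, a4=2.880, a0=6.208; τ=−ln(0.3618)/6.208=0.164 → t=0.317; u2·a0=0.5619·6.208=3.488; a1+…+a3=3.328 < 3.488 ≤ a1+…+a4=6.208 → R4 fires; E=2 R=8 P=5 X=3 C=1
Draw 4: a1=0.495, a2=1.568, a3=0.605, a4=1.080, a0=3.748; τ=−ln(0.6470)/3.748=0.116 → t=0.433; u2·a0=0.4856·3.748=1.820; a1=0.495 < 1.820 ≤ a1+a2=2.063 → R2 fires; E=2 R=7 P=6 X=3 C=1
Draw 5: a1=0.594, a2=1.372, a3=0.726, a4=1.080, a0=3.772; τ=−ln(0.4374)/3.772=0.219 → t=0.653; u2·a0=0.7329·3.772=2.764; a1+…+a3=2.692 < 2.764 ≤ a1+…+a4=3.772 → R4 fires; E=2 R=7 P=7 X=2 C=0
Draw 6: a1=0.000, a2=1.372, a3=0.000, a4=0.000, a0=1.372; τ=−ln(0.7403)/1.372=0.219 → t=0.872; u2·a0=0.3603·1.372=0.494; a1=0.000 < 0.494 ≤ a1+a2=1.372 → R2 fires; E=2 R=6 P=8 X=2 C=0
Draw 7: a1=0.000, a2=1.176, a3=0.000, a4=0.000, a0=1.176; τ=−ln(0.2494)/1.176=1.181 → t=2.053; u2·a0=0.2810·1.176=0.330; a1=0.000 < 0.330 ≤ a1+a2=1.176 → R2 fires; E=2 R=5 P=9 X=2 C=0
Draw 8: a1=0.000, a2=0.980, a3=0.000, a4=0.000, a0=0.980; τ=−ln(0.6229)/0.980=0.483 → t=2.536 > T=2.09: stop.
Read off P at T=2.09: 9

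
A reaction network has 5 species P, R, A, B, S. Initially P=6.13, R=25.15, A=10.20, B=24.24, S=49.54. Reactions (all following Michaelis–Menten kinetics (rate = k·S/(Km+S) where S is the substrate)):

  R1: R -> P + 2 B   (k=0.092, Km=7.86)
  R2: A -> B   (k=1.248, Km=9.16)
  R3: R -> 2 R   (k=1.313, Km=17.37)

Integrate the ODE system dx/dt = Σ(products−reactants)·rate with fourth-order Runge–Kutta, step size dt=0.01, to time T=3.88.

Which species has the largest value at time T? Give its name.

Dominant species at T: S

RK4 with dt=0.01: 388 steps to T=3.88. Trajectory (selected grid times):
t=0.00: P=6.13 R=25.15 A=10.20 B=24.24 S=49.54
t=0.43: P=6.16 R=25.45 A=9.92 B=24.58 S=49.54
t=0.86: P=6.19 R=25.76 A=9.64 B=24.92 S=49.54
t=1.29: P=6.22 R=26.07 A=9.37 B=25.25 S=49.54
t=1.72: P=6.25 R=26.38 A=9.10 B=25.58 S=49.54
t=2.16: P=6.28 R=26.70 A=8.83 B=25.92 S=49.54
t=2.59: P=6.31 R=27.01 A=8.57 B=26.24 S=49.54
t=3.02: P=6.34 R=27.32 A=8.31 B=26.56 S=49.54
t=3.45: P=6.37 R=27.64 A=8.06 B=26.87 S=49.54
t=3.88: P=6.41 R=27.95 A=7.81 B=27.18 S=49.54
At T=3.88: P=6.41 R=27.95 A=7.81 B=27.18 S=49.54; the largest is S.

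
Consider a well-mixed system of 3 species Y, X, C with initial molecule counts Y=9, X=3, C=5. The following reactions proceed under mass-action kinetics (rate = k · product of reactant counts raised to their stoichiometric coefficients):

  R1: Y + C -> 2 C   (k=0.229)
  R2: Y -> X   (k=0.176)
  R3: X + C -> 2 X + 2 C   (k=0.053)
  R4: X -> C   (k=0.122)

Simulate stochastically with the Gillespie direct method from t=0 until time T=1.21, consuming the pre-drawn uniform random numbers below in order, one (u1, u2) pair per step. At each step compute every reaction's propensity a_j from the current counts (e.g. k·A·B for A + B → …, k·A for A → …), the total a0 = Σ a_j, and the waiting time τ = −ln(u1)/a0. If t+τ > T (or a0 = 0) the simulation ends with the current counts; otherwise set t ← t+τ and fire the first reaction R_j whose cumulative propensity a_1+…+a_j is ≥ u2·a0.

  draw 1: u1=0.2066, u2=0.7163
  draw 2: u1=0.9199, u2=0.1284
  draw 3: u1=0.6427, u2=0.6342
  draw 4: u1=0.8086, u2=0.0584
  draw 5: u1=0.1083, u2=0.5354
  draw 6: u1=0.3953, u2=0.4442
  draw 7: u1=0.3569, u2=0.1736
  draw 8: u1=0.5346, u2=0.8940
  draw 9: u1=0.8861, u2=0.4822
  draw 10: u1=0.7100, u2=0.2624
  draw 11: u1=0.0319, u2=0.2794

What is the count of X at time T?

X at T = 4

t=0.000: Y=9 X=3 C=5
Draw 1: a1=10.305, a2=1.584, a3=0.795, a4=0.366, a0=13.050; τ=−ln(0.2066)/13.050=0.121 → t=0.121; u2·a0=0.7163·13.050=9.348 ≤ a1=10.305 → R1 fires; Y=8 X=3 C=6
Draw 2: a1=10.992, a2=1.408, a3=0.954, a4=0.366, a0=13.720; τ=−ln(0.9199)/13.720=0.006 → t=0.127; u2·a0=0.1284·13.720=1.762 ≤ a1=10.992 → R1 fires; Y=7 X=3 C=7
Draw 3: a1=11.221, a2=1.232, a3=1.113, a4=0.366, a0=13.932; τ=−ln(0.6427)/13.932=0.032 → t=0.159; u2·a0=0.6342·13.932=8.836 ≤ a1=11.221 → R1 fires; Y=6 X=3 C=8
Draw 4: a1=10.992, a2=1.056, a3=1.272, a4=0.366, a0=13.686; τ=−ln(0.8086)/13.686=0.016 → t=0.174; u2·a0=0.0584·13.686=0.799 ≤ a1=10.992 → R1 fires; Y=5 X=3 C=9
Draw 5: a1=10.305, a2=0.880, a3=1.431, a4=0.366, a0=12.982; τ=−ln(0.1083)/12.982=0.171 → t=0.345; u2·a0=0.5354·12.982=6.951 ≤ a1=10.305 → R1 fires; Y=4 X=3 C=10
Draw 6: a1=9.160, a2=0.704, a3=1.590, a4=0.366, a0=11.820; τ=−ln(0.3953)/11.820=0.079 → t=0.424; u2·a0=0.4442·11.820=5.250 ≤ a1=9.160 → R1 fires; Y=3 X=3 C=11
Draw 7: a1=7.557, a2=0.528, a3=1.749, a4=0.366, a0=10.200; τ=−ln(0.3569)/10.200=0.101 → t=0.525; u2·a0=0.1736·10.200=1.771 ≤ a1=7.557 → R1 fires; Y=2 X=3 C=12
Draw 8: a1=5.496, a2=0.352, a3=1.908, a4=0.366, a0=8.122; τ=−ln(0.5346)/8.122=0.077 → t=0.602; u2·a0=0.8940·8.122=7.261; a1+a2=5.848 < 7.261 ≤ a1+…+a3=7.756 → R3 fires; Y=2 X=4 C=13
Draw 9: a1=5.954, a2=0.352, a3=2.756, a4=0.488, a0=9.550; τ=−ln(0.8861)/9.550=0.013 → t=0.615; u2·a0=0.4822·9.550=4.605 ≤ a1=5.954 → R1 fires; Y=1 X=4 C=14
Draw 10: a1=3.206, a2=0.176, a3=2.968, a4=0.488, a0=6.838; τ=−ln(0.7100)/6.838=0.050 → t=0.665; u2·a0=0.2624·6.838=1.794 ≤ a1=3.206 → R1 fires; Y=0 X=4 C=15
Draw 11: a1=0.000, a2=0.000, a3=3.180, a4=0.488, a0=3.668; τ=−ln(0.0319)/3.668=0.939 → t=1.604 > T=1.21: stop.
Read off X at T=1.21: 4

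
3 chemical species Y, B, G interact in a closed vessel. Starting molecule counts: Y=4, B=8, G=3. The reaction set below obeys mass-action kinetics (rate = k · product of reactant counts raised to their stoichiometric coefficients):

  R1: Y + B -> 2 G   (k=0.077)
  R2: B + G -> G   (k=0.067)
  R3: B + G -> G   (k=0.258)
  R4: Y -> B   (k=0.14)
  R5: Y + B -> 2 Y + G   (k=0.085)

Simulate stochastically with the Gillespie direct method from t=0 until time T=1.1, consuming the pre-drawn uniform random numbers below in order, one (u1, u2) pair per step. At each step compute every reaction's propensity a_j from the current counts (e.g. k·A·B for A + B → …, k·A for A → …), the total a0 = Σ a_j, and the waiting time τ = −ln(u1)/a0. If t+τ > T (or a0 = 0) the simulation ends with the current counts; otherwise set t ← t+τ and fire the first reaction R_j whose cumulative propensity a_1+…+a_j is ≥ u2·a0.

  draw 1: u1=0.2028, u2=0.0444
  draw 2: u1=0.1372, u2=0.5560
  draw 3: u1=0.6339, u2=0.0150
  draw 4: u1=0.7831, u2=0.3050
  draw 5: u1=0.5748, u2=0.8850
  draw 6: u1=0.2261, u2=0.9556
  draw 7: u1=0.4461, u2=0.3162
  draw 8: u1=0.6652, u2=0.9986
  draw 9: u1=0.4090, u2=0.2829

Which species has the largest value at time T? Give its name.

Dominant species at T: G

t=0.000: Y=4 B=8 G=3
Draw 1: a1=2.464, a2=1.608, a3=6.192, a4=0.560, a5=2.720, a0=13.544; τ=−ln(0.2028)/13.544=0.118 → t=0.118; u2·a0=0.0444·13.544=0.601 ≤ a1=2.464 → R1 fires; Y=3 B=7 G=5
Draw 2: a1=1.617, a2=2.345, a3=9.030, a4=0.420, a5=1.785, a0=15.197; τ=−ln(0.1372)/15.197=0.131 → t=0.249; u2·a0=0.5560·15.197=8.450; a1+a2=3.962 < 8.450 ≤ a1+…+a3=12.992 → R3 fires; Y=3 B=6 G=5
Draw 3: a1=1.386, a2=2.010, a3=7.740, a4=0.420, a5=1.530, a0=13.086; τ=−ln(0.6339)/13.086=0.035 → t=0.283; u2·a0=0.0150·13.086=0.196 ≤ a1=1.386 → R1 fires; Y=2 B=5 G=7
Draw 4: a1=0.770, a2=2.345, a3=9.030, a4=0.280, a5=0.850, a0=13.275; τ=−ln(0.7831)/13.275=0.018 → t=0.302; u2·a0=0.3050·13.275=4.049; a1+a2=3.115 < 4.049 ≤ a1+…+a3=12.145 → R3 fires; Y=2 B=4 G=7
Draw 5: a1=0.616, a2=1.876, a3=7.224, a4=0.280, a5=0.680, a0=10.676; τ=−ln(0.5748)/10.676=0.052 → t=0.354; u2·a0=0.8850·10.676=9.448; a1+a2=2.492 < 9.448 ≤ a1+…+a3=9.716 → R3 fires; Y=2 B=3 G=7
Draw 6: a1=0.462, a2=1.407, a3=5.418, a4=0.280, a5=0.510, a0=8.077; τ=−ln(0.2261)/8.077=0.184 → t=0.538; u2·a0=0.9556·8.077=7.718; a1+…+a4=7.567 < 7.718 ≤ a1+…+a5=8.077 → R5 fires; Y=3 B=2 G=8
Draw 7: a1=0.462, a2=1.072, a3=4.128, a4=0.420, a5=0.510, a0=6.592; τ=−ln(0.4461)/6.592=0.122 → t=0.660; u2·a0=0.3162·6.592=2.084; a1+a2=1.534 < 2.084 ≤ a1+…+a3=5.662 → R3 fires; Y=3 B=1 G=8
Draw 8: a1=0.231, a2=0.536, a3=2.064, a4=0.420, a5=0.255, a0=3.506; τ=−ln(0.6652)/3.506=0.116 → t=0.776; u2·a0=0.9986·3.506=3.501; a1+…+a4=3.251 < 3.501 ≤ a1+…+a5=3.506 → R5 fires; Y=4 B=0 G=9
Draw 9: a1=0.000, a2=0.000, a3=0.000, a4=0.560, a5=0.000, a0=0.560; τ=−ln(0.4090)/0.560=1.597 → t=2.373 > T=1.1: stop.
At T=1.1: Y=4 B=0 G=9; the largest is G.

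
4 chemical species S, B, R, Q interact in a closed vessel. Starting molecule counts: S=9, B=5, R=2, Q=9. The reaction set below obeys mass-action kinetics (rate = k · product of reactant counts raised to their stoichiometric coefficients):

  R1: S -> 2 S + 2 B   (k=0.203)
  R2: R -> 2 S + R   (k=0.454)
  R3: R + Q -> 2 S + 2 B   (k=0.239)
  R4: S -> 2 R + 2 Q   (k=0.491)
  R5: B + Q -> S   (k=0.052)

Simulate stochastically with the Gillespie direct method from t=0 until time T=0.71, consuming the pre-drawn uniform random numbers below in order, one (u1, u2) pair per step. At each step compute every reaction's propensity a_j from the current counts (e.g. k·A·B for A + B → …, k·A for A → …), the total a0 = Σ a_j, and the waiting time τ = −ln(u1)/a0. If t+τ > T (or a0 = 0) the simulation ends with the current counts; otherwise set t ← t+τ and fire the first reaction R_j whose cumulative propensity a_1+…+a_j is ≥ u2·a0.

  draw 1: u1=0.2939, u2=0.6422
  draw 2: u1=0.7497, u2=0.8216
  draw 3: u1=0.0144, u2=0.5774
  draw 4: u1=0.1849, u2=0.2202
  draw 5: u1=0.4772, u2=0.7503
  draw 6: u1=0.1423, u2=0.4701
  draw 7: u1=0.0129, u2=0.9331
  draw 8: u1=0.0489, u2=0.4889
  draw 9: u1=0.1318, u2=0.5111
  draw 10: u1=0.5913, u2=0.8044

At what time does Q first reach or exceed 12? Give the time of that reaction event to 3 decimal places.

Threshold first reached at t = 0.103

t=0.000: S=9 B=5 R=2 Q=9
Draw 1: a1=1.827, a2=0.908, a3=4.302, a4=4.419, a5=2.340, a0=13.796; τ=−ln(0.2939)/13.796=0.089 → t=0.089; u2·a0=0.6422·13.796=8.860; a1+…+a3=7.037 < 8.860 ≤ a1+…+a4=11.456 → R4 fires; S=8 B=5 R=4 Q=11
Draw 2: a1=1.624, a2=1.816, a3=10.516, a4=3.928, a5=2.860, a0=20.744; τ=−ln(0.7497)/20.744=0.014 → t=0.103; u2·a0=0.8216·20.744=17.043; a1+…+a3=13.956 < 17.043 ≤ a1+…+a4=17.884 → R4 fires; S=7 B=5 R=6 Q=13
Draw 3: a1=1.421, a2=2.724, a3=18.642, a4=3.437, a5=3.380, a0=29.604; τ=−ln(0.0144)/29.604=0.143 → t=0.246; u2·a0=0.5774·29.604=17.093; a1+a2=4.145 < 17.093 ≤ a1+…+a3=22.787 → R3 fires; S=9 B=7 R=5 Q=12
Draw 4: a1=1.827, a2=2.270, a3=14.340, a4=4.419, a5=4.368, a0=27.224; τ=−ln(0.1849)/27.224=0.062 → t=0.308; u2·a0=0.2202·27.224=5.995; a1+a2=4.097 < 5.995 ≤ a1+…+a3=18.437 → R3 fires; S=11 B=9 R=4 Q=11
Draw 5: a1=2.233, a2=1.816, a3=10.516, a4=5.401, a5=5.148, a0=25.114; τ=−ln(0.4772)/25.114=0.029 → t=0.337; u2·a0=0.7503·25.114=18.843; a1+…+a3=14.565 < 18.843 ≤ a1+…+a4=19.966 → R4 fires; S=10 B=9 R=6 Q=13
Draw 6: a1=2.030, a2=2.724, a3=18.642, a4=4.910, a5=6.084, a0=34.390; τ=−ln(0.1423)/34.390=0.057 → t=0.394; u2·a0=0.4701·34.390=16.167; a1+a2=4.754 < 16.167 ≤ a1+…+a3=23.396 → R3 fires; S=12 B=11 R=5 Q=12
Draw 7: a1=2.436, a2=2.270, a3=14.340, a4=5.892, a5=6.864, a0=31.802; τ=−ln(0.0129)/31.802=0.137 → t=0.531; u2·a0=0.9331·31.802=29.674; a1+…+a4=24.938 < 29.674 ≤ a1+…+a5=31.802 → R5 fires; S=13 B=10 R=5 Q=11
Draw 8: a1=2.639, a2=2.270, a3=13.145, a4=6.383, a5=5.720, a0=30.157; τ=−ln(0.0489)/30.157=0.100 → t=0.631; u2·a0=0.4889·30.157=14.744; a1+a2=4.909 < 14.744 ≤ a1+…+a3=18.054 → R3 fires; S=15 B=12 R=4 Q=10
Draw 9: a1=3.045, a2=1.816, a3=9.560, a4=7.365, a5=6.240, a0=28.026; τ=−ln(0.1318)/28.026=0.072 → t=0.703; u2·a0=0.5111·28.026=14.324; a1+a2=4.861 < 14.324 ≤ a1+…+a3=14.421 → R3 fires; S=17 B=14 R=3 Q=9
Draw 10: a1=3.451, a2=1.362, a3=6.453, a4=8.347, a5=6.552, a0=26.165; τ=−ln(0.5913)/26.165=0.020 → t=0.723 > T=0.71: stop.
Q first becomes ≥ 12 when it reaches 13 at the event at t=0.103.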